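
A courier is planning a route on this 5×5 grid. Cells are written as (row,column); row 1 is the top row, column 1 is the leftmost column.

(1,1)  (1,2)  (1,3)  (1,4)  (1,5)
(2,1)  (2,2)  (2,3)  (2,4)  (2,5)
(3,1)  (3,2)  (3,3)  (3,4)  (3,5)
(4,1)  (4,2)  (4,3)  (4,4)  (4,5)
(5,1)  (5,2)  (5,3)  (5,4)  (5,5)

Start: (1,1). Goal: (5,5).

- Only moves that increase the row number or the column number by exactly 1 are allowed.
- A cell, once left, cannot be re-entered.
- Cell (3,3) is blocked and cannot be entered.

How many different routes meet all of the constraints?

34

A right/down-only route from (1,1) to (5,5) makes exactly 4 down-moves and 4 right-moves in some order.
With no other constraints that would be C(8,4) = 70 routes.
Subtract routes through each blocked cell (inclusion–exclusion for overlaps): − through (3,3): 36 → 34.
That gives 34 routes.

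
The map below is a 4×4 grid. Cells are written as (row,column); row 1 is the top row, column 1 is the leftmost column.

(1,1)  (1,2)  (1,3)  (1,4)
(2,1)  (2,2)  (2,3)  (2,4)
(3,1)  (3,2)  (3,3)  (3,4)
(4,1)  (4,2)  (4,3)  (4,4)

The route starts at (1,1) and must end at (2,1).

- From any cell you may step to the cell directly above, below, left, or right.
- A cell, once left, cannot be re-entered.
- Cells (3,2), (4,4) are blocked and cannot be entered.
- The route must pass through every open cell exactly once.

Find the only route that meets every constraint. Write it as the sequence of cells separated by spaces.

(1,1) (1,2) (2,2) (2,3) (1,3) (1,4) (2,4) (3,4) (3,3) (4,3) (4,2) (4,1) (3,1) (2,1)

Need to visit all 14 open cells exactly once, starting at (1,1) and ending at (2,1).
Route from (1,1): right 1 to (1,2), down 1 to (2,2), right 1 to (2,3), up 1 to (1,3), right 1 to (1,4), down 2 to (3,4), left 1 to (3,3), down 1 to (4,3), left 2 to (4,1), up 2 to (2,1) — 13 moves in all.
Check: all 14 open cells covered.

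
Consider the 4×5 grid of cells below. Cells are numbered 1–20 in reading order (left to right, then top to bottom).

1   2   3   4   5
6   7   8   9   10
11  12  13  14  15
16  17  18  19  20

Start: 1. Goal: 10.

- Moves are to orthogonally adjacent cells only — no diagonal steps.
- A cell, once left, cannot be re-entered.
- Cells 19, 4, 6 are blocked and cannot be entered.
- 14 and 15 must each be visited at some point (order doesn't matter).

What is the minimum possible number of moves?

Any route passes through 14 and 15 in some order between 1 and 10. Summing Manhattan distances along each leg and taking the cheapest ordering (1 → 14 → 15 → 10) gives a lower bound of 5 + 1 + 1 = 7 moves.
A route of 7 moves achieves this: 1 → 2 → 7 → 12 → 13 → 14 → 15 → 10.
Since 7 matches the lower bound, it is optimal.

7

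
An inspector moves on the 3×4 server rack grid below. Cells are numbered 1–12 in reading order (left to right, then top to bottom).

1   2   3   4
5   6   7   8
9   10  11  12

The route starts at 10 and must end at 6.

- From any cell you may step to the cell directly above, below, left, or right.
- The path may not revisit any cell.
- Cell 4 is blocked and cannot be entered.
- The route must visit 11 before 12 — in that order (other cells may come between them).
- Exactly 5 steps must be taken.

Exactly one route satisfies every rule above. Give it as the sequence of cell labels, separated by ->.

10 -> 11 -> 12 -> 8 -> 7 -> 6

The waypoints must appear in the order 11, 12, with no cell reused.
Route from 10: right 2 to 12, up 1 to 8, left 2 to 6 — 5 moves in all.
Check: order respected (11 at step 1, 12 at step 2); 5 moves as required.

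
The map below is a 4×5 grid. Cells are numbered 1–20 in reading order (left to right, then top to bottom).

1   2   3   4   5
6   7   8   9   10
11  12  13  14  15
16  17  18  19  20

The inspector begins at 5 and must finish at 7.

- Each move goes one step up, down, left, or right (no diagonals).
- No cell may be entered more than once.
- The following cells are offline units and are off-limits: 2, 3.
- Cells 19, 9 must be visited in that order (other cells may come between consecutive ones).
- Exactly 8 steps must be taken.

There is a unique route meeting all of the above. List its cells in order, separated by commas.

5, 10, 15, 20, 19, 14, 9, 8, 7

The waypoints must appear in the order 19, 9, with no cell reused.
Route from 5: 3× down (reaching 20), left to 19, 2× up (reaching 9), 2× left (reaching 7) — 8 moves in all.
Check: order respected (19 at step 4, 9 at step 6); 8 moves as required.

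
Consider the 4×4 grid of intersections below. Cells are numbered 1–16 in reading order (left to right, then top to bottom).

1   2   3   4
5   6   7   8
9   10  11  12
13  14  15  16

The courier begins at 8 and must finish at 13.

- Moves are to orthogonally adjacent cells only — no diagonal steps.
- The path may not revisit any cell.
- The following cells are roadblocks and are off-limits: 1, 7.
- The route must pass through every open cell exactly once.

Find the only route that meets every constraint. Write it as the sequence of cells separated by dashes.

Need to visit all 14 open cells exactly once, starting at 8 and ending at 13.
Cell 16 has only two open neighbours (12 and 15), so the path must pass straight through it: one of those is the cell it's entered from and the other is where it exits.
Route from 8: up to 4, 2× left (reaching 2), down to 6, left to 5, down to 9, 3× right (reaching 12), down to 16, 3× left (reaching 13) — 13 moves in all.
Check: all 14 open cells covered.

8 - 4 - 3 - 2 - 6 - 5 - 9 - 10 - 11 - 12 - 16 - 15 - 14 - 13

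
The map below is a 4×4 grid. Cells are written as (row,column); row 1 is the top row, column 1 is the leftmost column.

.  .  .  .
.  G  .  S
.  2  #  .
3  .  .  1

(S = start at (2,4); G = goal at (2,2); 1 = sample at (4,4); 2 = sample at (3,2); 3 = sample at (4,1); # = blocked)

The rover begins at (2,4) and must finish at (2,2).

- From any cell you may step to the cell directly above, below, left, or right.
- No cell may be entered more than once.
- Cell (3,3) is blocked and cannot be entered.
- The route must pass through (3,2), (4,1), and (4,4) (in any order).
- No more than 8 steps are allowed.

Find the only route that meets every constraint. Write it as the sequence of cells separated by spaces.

(2,4) (3,4) (4,4) (4,3) (4,2) (4,1) (3,1) (3,2) (2,2)

Any route must reach (3,2), (4,1), and (4,4) and still end at (2,2) within 8 moves, so the order of the required stops is forced.
Route from (2,4): down 2 to (4,4), left 3 to (4,1), up 1 to (3,1), right 1 to (3,2), up 1 to (2,2) — 8 moves in all.
Check: all required cells visited; 8 ≤ 8 moves.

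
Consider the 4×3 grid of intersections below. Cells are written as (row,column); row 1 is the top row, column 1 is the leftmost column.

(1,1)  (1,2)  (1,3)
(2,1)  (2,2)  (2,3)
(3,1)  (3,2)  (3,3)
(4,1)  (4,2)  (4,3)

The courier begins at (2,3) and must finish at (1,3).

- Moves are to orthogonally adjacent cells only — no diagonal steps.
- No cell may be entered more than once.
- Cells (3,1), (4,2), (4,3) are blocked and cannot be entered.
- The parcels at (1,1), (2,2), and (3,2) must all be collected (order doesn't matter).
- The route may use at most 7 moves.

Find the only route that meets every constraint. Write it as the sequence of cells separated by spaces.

The budget equals the shortest possible length, so every move has to be on a shortest route through the required cells.
Route from (2,3): down 1 to (3,3), left 1 to (3,2), up 1 to (2,2), left 1 to (2,1), up 1 to (1,1), right 2 to (1,3) — 7 moves in all.
Check: all required cells visited; 7 ≤ 7 moves.

(2,3) (3,3) (3,2) (2,2) (2,1) (1,1) (1,2) (1,3)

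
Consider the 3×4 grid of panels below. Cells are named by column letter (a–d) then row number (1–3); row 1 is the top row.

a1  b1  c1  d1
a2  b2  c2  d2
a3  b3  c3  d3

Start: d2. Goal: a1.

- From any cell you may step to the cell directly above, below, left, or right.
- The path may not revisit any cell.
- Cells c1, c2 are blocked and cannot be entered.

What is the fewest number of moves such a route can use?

6

The Manhattan distance from d2 to a1 is |2−1| + |4−1| = 4, so at least 4 moves are needed.
That bound ignores the blocked cells. Measuring each leg by the fewest moves that actually steer around them (d2→a1: 6) raises the lower bound to 6.
A route of 6 moves exists: d2 → d3 → c3 → b3 → b2 → b1 → a1.
Since 6 matches that lower bound, it is optimal.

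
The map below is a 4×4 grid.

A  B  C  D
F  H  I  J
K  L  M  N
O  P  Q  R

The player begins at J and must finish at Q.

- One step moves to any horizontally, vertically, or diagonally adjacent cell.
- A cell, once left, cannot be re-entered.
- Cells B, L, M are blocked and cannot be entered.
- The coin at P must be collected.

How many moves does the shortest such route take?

Any route passes through P somewhere between J and Q. Summing Chebyshev distances along the two legs (J → P → Q) gives a lower bound of 2 + 1 = 3 moves.
That bound ignores the blocked cells. Measuring each leg by the fewest moves that actually steer around them (J→P: 3; P→Q: 1) raises the lower bound to 4.
The shortest route satisfying every rule uses 5 moves: J → C → H → K → P → Q.
The bound of 4 isn't tight here; checking systematically, no route of length 4 through 4 satisfies every constraint, so 5 is the minimum.

5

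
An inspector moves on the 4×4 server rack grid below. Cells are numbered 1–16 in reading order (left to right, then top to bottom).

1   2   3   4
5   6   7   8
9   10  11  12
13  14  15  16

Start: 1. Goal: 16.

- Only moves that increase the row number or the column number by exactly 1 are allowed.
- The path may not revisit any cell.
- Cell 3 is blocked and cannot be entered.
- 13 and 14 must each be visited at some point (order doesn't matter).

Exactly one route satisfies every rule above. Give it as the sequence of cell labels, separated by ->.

1 -> 5 -> 9 -> 13 -> 14 -> 15 -> 16

Moves only go right or down, so the column and row indices never decrease.
Route from 1: down 3 to 13, right 3 to 16 — 6 moves in all.
Check: all required cells visited.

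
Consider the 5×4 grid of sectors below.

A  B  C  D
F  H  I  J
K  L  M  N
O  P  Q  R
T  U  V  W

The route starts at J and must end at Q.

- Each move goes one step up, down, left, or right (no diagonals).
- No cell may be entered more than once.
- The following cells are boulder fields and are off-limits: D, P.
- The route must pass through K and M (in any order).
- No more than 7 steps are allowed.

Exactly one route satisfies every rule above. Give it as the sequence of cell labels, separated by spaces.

J I H F K L M Q

Any route must reach K and M and still end at Q within 7 moves, so the order of the required stops is forced.
Route from J: 3× left (reaching F), down to K, 2× right (reaching M), down to Q — 7 moves in all.
Check: all required cells visited; 7 ≤ 7 moves.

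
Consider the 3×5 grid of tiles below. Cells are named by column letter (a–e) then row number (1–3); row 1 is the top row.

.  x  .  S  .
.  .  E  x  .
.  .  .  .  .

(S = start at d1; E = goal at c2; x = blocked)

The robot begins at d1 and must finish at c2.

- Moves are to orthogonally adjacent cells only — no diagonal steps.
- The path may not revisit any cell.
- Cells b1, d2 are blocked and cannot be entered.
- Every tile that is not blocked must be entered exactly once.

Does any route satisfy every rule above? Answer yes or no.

Cell a1 has only one open neighbour but is neither the start nor the goal, so a Hamiltonian route would have to both enter and leave it through the same neighbour — impossible without revisiting.

no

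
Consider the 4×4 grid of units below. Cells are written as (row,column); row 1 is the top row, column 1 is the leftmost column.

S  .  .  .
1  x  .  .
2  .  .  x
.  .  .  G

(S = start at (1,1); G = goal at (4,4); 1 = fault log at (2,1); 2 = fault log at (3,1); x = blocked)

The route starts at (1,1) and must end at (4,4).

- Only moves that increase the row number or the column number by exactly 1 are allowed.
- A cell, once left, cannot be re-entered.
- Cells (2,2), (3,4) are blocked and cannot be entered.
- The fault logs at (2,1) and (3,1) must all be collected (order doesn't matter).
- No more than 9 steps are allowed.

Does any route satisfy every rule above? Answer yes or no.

One route that works: (1,1) → (2,1) → (3,1) → (4,1) → (4,2) → (4,3) → (4,4).

yes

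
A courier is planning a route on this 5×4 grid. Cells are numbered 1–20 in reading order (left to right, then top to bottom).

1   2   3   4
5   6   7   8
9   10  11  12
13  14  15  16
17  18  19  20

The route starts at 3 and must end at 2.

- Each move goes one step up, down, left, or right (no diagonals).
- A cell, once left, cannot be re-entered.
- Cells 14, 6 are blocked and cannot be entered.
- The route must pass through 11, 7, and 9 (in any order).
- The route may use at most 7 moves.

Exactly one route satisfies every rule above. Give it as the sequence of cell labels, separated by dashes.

The 7-move cap with required stops at 11, 7, 9 leaves no slack for detours.
Route from 3: 2× down (reaching 11), 2× left (reaching 9), 2× up (reaching 1), right to 2 — 7 moves in all.
Check: all required cells visited; 7 ≤ 7 moves.

3 - 7 - 11 - 10 - 9 - 5 - 1 - 2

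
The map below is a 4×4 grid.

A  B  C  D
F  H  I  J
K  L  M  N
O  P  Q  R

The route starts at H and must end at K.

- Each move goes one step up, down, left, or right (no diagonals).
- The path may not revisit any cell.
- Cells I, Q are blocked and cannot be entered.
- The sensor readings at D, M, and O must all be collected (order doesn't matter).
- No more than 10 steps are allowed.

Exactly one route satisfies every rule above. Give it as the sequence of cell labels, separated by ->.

The budget equals the shortest possible length, so every move has to be on a shortest route through the required cells.
Route from H: up to B, 2× right (reaching D), 2× down (reaching N), 2× left (reaching L), down to P, left to O, up to K — 10 moves in all.
Check: all required cells visited; 10 ≤ 10 moves.

H -> B -> C -> D -> J -> N -> M -> L -> P -> O -> K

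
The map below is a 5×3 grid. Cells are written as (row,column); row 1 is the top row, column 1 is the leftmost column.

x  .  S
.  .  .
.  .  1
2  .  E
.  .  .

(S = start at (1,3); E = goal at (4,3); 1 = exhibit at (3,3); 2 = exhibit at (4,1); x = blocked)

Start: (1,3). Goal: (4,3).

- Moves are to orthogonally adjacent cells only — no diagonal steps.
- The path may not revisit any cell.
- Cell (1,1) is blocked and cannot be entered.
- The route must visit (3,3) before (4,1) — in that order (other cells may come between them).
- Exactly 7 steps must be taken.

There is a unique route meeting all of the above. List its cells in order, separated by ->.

The waypoints must appear in the order (3,3), (4,1), with no cell reused.
Route from (1,3): down 2 to (3,3), left 2 to (3,1), down 1 to (4,1), right 2 to (4,3) — 7 moves in all.
Check: order respected (1 at step 2, 2 at step 5); 7 moves as required.

(1,3) -> (2,3) -> (3,3) -> (3,2) -> (3,1) -> (4,1) -> (4,2) -> (4,3)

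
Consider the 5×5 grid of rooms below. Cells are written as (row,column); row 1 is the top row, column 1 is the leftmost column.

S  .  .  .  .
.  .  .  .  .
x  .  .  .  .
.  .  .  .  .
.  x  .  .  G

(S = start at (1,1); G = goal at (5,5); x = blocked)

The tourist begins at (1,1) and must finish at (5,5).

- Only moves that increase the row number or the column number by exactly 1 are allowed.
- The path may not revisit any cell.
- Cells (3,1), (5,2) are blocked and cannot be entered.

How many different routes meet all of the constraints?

53

A right/down-only route from (1,1) to (5,5) makes exactly 4 down-moves and 4 right-moves in some order.
With no other constraints that would be C(8,4) = 70 routes.
Subtract routes through each blocked cell (inclusion–exclusion for overlaps): − through (3,1): 15 − through (5,2): 5 + through (3,1)&(5,2): 3 → 53.
That gives 53 routes.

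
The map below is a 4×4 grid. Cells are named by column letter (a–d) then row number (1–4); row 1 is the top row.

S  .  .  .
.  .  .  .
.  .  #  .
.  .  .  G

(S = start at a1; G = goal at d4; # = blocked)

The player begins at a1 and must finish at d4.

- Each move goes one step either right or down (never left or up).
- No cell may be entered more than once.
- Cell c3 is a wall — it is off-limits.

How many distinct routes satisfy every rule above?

A right/down-only route from a1 to d4 makes exactly 3 down-moves and 3 right-moves in some order.
With no other constraints that would be C(6,3) = 20 routes.
Subtract routes through each blocked cell (inclusion–exclusion for overlaps): − through c3: 12 → 8.
That gives 8 routes.

8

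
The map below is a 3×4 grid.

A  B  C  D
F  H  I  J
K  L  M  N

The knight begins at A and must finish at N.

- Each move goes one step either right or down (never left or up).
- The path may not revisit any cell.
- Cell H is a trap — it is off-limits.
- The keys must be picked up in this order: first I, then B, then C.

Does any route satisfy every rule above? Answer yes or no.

B lies above I, so going from I to B would need an upward move — but moves only go right/down, so I cannot be visited before B.

no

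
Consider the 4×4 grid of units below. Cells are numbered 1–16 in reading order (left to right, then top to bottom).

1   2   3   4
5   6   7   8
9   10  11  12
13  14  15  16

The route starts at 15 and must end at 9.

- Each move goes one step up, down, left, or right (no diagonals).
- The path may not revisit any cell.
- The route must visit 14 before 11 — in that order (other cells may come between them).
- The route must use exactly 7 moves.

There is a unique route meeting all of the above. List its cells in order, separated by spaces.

15 14 10 11 7 6 5 9

The waypoints must appear in the order 14, 11, with no cell reused.
Route from 15: left 1 to 14, up 1 to 10, right 1 to 11, up 1 to 7, left 2 to 5, down 1 to 9 — 7 moves in all.
Check: order respected (14 at step 1, 11 at step 3); 7 moves as required.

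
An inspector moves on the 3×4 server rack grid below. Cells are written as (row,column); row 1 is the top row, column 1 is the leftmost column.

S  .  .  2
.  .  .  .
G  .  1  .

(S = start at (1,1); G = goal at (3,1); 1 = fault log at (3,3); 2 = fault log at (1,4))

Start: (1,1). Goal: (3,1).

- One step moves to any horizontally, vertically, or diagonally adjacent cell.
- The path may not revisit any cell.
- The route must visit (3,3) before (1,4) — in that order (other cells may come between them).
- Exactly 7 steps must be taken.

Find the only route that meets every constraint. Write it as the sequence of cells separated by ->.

(1,1) -> (2,2) -> (3,3) -> (2,4) -> (1,4) -> (2,3) -> (3,2) -> (3,1)

The waypoints must appear in the order (3,3), (1,4), with no cell reused.
Route from (1,1): 2× down-right (reaching (3,3)), up-right to (2,4), up to (1,4), 2× down-left (reaching (3,2)), left to (3,1) — 7 moves in all.
Check: order respected (1 at step 2, 2 at step 4); 7 moves as required.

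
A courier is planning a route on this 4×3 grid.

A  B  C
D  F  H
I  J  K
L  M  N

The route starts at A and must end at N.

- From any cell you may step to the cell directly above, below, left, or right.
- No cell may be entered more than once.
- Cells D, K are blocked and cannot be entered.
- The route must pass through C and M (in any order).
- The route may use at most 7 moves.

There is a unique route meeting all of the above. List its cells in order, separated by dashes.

The 7-move cap with required stops at C, M leaves no slack for detours.
Route from A: right 2 to C, down 1 to H, left 1 to F, down 2 to M, right 1 to N — 7 moves in all.
Check: all required cells visited; 7 ≤ 7 moves.

A - B - C - H - F - J - M - N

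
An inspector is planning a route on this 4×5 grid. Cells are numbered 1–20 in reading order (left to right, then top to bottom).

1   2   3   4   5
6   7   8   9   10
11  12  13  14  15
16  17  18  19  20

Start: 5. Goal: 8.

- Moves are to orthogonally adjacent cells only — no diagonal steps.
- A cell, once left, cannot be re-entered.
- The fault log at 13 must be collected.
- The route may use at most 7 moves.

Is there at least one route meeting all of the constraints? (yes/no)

yes

One route that works: 5 → 10 → 15 → 14 → 13 → 8.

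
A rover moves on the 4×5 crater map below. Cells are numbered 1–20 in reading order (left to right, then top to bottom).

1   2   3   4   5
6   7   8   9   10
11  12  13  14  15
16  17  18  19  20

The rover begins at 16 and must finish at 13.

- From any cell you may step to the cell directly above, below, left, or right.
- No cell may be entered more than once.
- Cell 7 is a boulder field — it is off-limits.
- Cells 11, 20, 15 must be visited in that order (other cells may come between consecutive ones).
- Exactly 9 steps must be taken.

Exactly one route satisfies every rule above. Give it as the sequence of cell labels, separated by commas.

The waypoints must appear in the order 11, 20, 15, with no cell reused.
Route from 16: up 1 to 11, right 1 to 12, down 1 to 17, right 3 to 20, up 1 to 15, left 2 to 13 — 9 moves in all.
Check: order respected (11 at step 1, 20 at step 6, 15 at step 7); 9 moves as required.

16, 11, 12, 17, 18, 19, 20, 15, 14, 13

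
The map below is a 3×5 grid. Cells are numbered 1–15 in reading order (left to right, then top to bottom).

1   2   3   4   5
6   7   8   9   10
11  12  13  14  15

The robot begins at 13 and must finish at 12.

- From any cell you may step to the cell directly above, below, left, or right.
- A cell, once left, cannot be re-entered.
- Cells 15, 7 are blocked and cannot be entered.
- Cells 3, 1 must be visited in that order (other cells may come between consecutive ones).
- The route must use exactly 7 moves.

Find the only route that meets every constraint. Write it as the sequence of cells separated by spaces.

13 8 3 2 1 6 11 12

The waypoints must appear in the order 3, 1, with no cell reused.
Route from 13: 2× up (reaching 3), 2× left (reaching 1), 2× down (reaching 11), right to 12 — 7 moves in all.
Check: order respected (3 at step 2, 1 at step 4); 7 moves as required.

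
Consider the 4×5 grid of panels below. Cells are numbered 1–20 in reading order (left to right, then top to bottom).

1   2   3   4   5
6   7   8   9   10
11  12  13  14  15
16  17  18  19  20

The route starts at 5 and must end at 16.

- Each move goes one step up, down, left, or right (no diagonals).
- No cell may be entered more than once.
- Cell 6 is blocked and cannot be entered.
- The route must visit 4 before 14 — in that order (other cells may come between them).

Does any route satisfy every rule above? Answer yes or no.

yes

One route that works: 5 → 4 → 9 → 14 → 19 → 18 → 17 → 16.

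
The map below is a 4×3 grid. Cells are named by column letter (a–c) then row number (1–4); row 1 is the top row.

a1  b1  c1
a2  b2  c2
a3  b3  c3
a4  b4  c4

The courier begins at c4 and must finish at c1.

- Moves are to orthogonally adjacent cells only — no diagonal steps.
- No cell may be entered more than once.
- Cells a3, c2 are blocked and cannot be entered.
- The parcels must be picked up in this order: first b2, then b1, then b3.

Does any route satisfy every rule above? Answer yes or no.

Ignoring the required order, 4 revisit-free routes from c4 to c1 pass through all of b2, b1, and b3; the waypoint orders that occur are b3 → b2 → b1 (4) — never b2 → b1 → b3.

no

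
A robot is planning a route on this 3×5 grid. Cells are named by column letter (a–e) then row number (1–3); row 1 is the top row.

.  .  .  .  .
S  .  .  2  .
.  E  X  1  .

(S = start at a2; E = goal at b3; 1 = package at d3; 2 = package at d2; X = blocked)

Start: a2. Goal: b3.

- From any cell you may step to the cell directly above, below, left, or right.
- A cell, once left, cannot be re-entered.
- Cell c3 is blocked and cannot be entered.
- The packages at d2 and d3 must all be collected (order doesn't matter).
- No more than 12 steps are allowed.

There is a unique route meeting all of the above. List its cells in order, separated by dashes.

a2 - a1 - b1 - c1 - d1 - e1 - e2 - e3 - d3 - d2 - c2 - b2 - b3

The budget equals the shortest possible length, so every move has to be on a shortest route through the required cells.
Route from a2: up 1 to a1, right 4 to e1, down 2 to e3, left 1 to d3, up 1 to d2, left 2 to b2, down 1 to b3 — 12 moves in all.
Check: all required cells visited; 12 ≤ 12 moves.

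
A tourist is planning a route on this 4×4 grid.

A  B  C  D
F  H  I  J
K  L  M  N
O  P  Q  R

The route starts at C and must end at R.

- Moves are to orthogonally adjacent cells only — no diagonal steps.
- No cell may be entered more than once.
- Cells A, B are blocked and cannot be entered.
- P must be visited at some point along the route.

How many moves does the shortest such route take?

6

Any route passes through P somewhere between C and R. Summing Manhattan distances along the two legs (C → P → R) gives a lower bound of 4 + 2 = 6 moves.
A route of 6 moves achieves this: C → I → M → L → P → Q → R.
Since 6 matches the lower bound, it is optimal.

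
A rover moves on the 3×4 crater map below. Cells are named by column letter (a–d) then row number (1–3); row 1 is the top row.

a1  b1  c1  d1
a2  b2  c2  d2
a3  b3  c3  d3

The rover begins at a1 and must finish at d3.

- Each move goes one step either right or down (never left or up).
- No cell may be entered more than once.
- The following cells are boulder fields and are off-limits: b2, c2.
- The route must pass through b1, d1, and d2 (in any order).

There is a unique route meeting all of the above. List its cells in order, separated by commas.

Moves only go right or down, so the column and row indices never decrease.
Route from a1: right 3 to d1, down 2 to d3 — 5 moves in all.
Check: all required cells visited.

a1, b1, c1, d1, d2, d3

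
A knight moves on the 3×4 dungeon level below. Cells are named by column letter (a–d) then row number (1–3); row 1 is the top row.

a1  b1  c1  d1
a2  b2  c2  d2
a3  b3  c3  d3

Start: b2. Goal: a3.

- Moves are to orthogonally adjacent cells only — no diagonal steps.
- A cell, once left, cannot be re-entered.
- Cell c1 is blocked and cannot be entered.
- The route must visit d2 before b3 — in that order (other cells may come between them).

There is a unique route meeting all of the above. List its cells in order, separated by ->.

b2 -> c2 -> d2 -> d3 -> c3 -> b3 -> a3

The waypoints must appear in the order d2, b3, with no cell reused.
Route from b2: 2× right (reaching d2), down to d3, 3× left (reaching a3) — 6 moves in all.
Check: order respected (d2 at step 2, b3 at step 5).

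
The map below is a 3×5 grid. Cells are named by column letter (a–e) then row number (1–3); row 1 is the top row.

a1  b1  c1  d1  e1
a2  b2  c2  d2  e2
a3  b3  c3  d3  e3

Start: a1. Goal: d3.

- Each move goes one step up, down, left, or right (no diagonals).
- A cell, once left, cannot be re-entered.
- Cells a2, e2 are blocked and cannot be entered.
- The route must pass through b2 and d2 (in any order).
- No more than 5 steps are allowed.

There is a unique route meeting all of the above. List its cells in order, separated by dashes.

The budget equals the shortest possible length, so every move has to be on a shortest route through the required cells.
Route from a1: right 1 to b1, down 1 to b2, right 2 to d2, down 1 to d3 — 5 moves in all.
Check: all required cells visited; 5 ≤ 5 moves.

a1 - b1 - b2 - c2 - d2 - d3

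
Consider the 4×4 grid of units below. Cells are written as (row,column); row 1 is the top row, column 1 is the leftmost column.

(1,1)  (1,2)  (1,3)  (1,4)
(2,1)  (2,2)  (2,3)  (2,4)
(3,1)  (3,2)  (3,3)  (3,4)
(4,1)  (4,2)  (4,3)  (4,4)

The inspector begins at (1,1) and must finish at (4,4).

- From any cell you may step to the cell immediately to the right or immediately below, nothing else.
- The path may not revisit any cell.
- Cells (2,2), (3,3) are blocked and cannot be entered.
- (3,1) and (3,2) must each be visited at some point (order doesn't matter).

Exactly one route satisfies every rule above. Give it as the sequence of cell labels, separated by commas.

Moves only go right or down, so the column and row indices never decrease.
Route from (1,1): down 2 to (3,1), right 1 to (3,2), down 1 to (4,2), right 2 to (4,4) — 6 moves in all.
Check: all required cells visited.

(1,1), (2,1), (3,1), (3,2), (4,2), (4,3), (4,4)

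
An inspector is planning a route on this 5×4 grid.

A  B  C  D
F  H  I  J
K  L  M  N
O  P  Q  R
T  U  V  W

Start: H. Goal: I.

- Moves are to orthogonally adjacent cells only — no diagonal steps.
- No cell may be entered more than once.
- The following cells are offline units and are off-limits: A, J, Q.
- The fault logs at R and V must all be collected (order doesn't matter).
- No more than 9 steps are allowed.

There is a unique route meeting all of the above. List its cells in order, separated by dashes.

H - L - P - U - V - W - R - N - M - I

The budget equals the shortest possible length, so every move has to be on a shortest route through the required cells.
Route from H: 3× down (reaching U), 2× right (reaching W), 2× up (reaching N), left to M, up to I — 9 moves in all.
Check: all required cells visited; 9 ≤ 9 moves.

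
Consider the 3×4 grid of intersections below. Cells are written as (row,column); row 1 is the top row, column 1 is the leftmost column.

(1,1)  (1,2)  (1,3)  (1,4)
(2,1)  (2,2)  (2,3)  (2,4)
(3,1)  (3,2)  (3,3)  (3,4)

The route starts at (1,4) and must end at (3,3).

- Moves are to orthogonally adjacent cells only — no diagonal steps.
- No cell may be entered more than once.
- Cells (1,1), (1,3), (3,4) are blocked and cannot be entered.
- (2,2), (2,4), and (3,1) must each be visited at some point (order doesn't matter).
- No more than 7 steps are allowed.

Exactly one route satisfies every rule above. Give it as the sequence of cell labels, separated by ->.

(1,4) -> (2,4) -> (2,3) -> (2,2) -> (2,1) -> (3,1) -> (3,2) -> (3,3)

The 7-move cap with required stops at (2,2), (2,4), (3,1) leaves no slack for detours.
Route from (1,4): down to (2,4), 3× left (reaching (2,1)), down to (3,1), 2× right (reaching (3,3)) — 7 moves in all.
Check: all required cells visited; 7 ≤ 7 moves.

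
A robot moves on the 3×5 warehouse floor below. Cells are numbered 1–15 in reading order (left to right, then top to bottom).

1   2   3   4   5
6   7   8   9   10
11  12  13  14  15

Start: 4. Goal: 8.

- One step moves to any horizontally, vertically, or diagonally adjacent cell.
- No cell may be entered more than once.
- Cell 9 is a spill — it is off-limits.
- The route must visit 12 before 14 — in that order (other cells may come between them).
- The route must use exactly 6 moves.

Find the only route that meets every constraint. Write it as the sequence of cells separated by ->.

4 -> 3 -> 7 -> 12 -> 13 -> 14 -> 8

The waypoints must appear in the order 12, 14, with no cell reused.
Route from 4: left 1 to 3, down-left 1 to 7, down 1 to 12, right 2 to 14, up-left 1 to 8 — 6 moves in all.
Check: order respected (12 at step 3, 14 at step 5); 6 moves as required.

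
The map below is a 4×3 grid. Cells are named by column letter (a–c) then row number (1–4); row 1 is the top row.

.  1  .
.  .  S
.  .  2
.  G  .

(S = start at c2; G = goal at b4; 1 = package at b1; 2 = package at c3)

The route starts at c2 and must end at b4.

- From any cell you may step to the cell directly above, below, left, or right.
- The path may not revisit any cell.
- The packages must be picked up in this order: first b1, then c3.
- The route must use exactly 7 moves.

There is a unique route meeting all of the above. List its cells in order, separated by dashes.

The waypoints must appear in the order b1, c3, with no cell reused.
Route from c2: up to c1, left to b1, 2× down (reaching b3), right to c3, down to c4, left to b4 — 7 moves in all.
Check: order respected (1 at step 2, 2 at step 5); 7 moves as required.

c2 - c1 - b1 - b2 - b3 - c3 - c4 - b4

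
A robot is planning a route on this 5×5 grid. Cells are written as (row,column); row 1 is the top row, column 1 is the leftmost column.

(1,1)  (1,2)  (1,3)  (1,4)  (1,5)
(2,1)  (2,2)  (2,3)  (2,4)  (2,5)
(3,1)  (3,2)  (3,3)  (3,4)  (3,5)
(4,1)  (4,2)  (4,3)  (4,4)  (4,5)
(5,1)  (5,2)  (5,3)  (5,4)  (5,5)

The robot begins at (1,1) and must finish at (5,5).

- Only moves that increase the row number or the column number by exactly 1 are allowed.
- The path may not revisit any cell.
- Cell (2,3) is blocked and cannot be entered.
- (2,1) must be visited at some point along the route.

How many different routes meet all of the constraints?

A right/down-only route from (1,1) to (5,5) makes exactly 4 down-moves and 4 right-moves in some order.
With no other constraints that would be C(8,4) = 70 routes.
Split at (2,1) and multiply the segment counts (each segment already excludes blocked cells): (1,1)→(2,1): 1; (2,1)→(5,5): 25; product = 25.
That gives 25 routes.

25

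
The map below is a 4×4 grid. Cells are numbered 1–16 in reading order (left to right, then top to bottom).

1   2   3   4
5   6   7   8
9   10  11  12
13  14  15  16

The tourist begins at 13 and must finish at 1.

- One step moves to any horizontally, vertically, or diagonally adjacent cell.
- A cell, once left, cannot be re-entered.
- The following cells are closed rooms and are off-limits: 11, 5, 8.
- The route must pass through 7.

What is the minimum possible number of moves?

Any route passes through 7 somewhere between 13 and 1. Summing Chebyshev distances along the two legs (13 → 7 → 1) gives a lower bound of 2 + 2 = 4 moves.
A route of 4 moves achieves this: 13 → 10 → 7 → 2 → 1.
Since 4 matches the lower bound, it is optimal.

4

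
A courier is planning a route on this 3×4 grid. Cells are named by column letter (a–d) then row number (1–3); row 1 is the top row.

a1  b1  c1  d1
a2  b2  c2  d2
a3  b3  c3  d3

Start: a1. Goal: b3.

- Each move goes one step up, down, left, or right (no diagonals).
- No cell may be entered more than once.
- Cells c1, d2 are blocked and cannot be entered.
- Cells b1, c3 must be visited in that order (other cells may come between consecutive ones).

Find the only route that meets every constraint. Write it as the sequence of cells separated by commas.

a1, b1, b2, c2, c3, b3

The waypoints must appear in the order b1, c3, with no cell reused.
Route from a1: right to b1, down to b2, right to c2, down to c3, left to b3 — 5 moves in all.
Check: order respected (b1 at step 1, c3 at step 4).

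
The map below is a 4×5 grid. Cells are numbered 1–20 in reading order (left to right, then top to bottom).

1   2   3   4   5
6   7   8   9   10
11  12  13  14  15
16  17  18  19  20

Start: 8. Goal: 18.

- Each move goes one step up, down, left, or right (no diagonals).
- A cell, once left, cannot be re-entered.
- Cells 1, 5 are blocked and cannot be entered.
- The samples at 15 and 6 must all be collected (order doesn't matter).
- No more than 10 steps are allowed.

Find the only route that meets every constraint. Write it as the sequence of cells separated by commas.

The 10-move cap with required stops at 15, 6 leaves no slack for detours.
Route from 8: left 2 to 6, down 1 to 11, right 4 to 15, down 1 to 20, left 2 to 18 — 10 moves in all.
Check: all required cells visited; 10 ≤ 10 moves.

8, 7, 6, 11, 12, 13, 14, 15, 20, 19, 18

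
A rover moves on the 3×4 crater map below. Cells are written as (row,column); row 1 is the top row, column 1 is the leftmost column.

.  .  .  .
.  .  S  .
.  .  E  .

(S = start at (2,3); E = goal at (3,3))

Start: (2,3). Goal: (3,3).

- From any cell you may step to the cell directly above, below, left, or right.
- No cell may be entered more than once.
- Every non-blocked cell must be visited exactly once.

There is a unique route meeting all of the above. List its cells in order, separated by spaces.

(2,3) (2,2) (3,2) (3,1) (2,1) (1,1) (1,2) (1,3) (1,4) (2,4) (3,4) (3,3)

Need to visit all 12 open cells exactly once, starting at (2,3) and ending at (3,3).
Cell (3,1) has only two open neighbours ((2,1) and (3,2)), so the path must pass straight through it: one of those is the cell it's entered from and the other is where it exits.
Route from (2,3): left 1 to (2,2), down 1 to (3,2), left 1 to (3,1), up 2 to (1,1), right 3 to (1,4), down 2 to (3,4), left 1 to (3,3) — 11 moves in all.
Check: all 12 open cells covered.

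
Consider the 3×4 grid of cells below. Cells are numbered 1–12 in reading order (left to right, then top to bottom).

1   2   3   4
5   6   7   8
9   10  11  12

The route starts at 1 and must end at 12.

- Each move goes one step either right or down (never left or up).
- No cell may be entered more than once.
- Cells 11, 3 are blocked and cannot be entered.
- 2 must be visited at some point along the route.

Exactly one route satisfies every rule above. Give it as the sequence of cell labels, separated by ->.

Moves only go right or down, so the column and row indices never decrease.
Route from 1: right to 2, down to 6, 2× right (reaching 8), down to 12 — 5 moves in all.
Check: all required cells visited.

1 -> 2 -> 6 -> 7 -> 8 -> 12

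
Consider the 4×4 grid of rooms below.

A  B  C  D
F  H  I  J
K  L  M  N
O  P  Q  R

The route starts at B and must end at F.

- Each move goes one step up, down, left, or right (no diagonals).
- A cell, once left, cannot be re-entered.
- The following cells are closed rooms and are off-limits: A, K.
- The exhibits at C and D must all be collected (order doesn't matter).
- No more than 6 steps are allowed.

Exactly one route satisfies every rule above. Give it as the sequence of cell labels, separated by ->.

B -> C -> D -> J -> I -> H -> F

The budget equals the shortest possible length, so every move has to be on a shortest route through the required cells.
Route from B: 2× right (reaching D), down to J, 3× left (reaching F) — 6 moves in all.
Check: all required cells visited; 6 ≤ 6 moves.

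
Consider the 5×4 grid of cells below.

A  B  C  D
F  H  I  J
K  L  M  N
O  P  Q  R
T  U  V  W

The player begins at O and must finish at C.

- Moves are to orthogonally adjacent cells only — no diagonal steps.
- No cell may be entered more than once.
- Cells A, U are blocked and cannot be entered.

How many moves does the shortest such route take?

5

The Manhattan distance from O to C is |4−1| + |1−3| = 5, so at least 5 moves are needed.
A route of 5 moves achieves this: O → K → F → H → B → C.
Since 5 matches the lower bound, it is optimal.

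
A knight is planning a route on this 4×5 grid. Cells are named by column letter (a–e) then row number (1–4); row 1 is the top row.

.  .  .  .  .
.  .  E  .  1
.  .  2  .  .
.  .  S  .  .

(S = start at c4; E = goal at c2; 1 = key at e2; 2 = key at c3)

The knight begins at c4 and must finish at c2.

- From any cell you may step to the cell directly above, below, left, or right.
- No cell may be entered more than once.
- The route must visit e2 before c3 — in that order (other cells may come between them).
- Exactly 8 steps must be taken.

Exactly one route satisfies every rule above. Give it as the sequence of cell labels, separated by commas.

c4, d4, e4, e3, e2, d2, d3, c3, c2

The waypoints must appear in the order e2, c3, with no cell reused.
Route from c4: 2× right (reaching e4), 2× up (reaching e2), left to d2, down to d3, left to c3, up to c2 — 8 moves in all.
Check: order respected (1 at step 4, 2 at step 7); 8 moves as required.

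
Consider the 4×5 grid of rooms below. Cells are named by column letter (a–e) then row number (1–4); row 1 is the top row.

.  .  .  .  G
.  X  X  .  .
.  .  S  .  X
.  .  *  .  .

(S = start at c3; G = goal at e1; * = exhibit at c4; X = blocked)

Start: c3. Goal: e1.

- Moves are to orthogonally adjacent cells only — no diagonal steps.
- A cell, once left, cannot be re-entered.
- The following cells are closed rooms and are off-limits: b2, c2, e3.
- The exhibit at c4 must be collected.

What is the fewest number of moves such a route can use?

Any route passes through c4 somewhere between c3 and e1. Summing Manhattan distances along the two legs (c3 → c4 → e1) gives a lower bound of 1 + 5 = 6 moves.
A route of 6 moves achieves this: c3 → c4 → d4 → d3 → d2 → d1 → e1.
Since 6 matches the lower bound, it is optimal.

6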